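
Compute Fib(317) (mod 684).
545

Matrix identity: Q^n = [[F_(n+1), F_n], [F_n, F_(n-1)]] with Q = [[1,1],[1,0]].
n = 317 = 100111101₂. Square-and-multiply, entries mod 684:
Q^1 = [[1,1],[1,0]]
Q^2 = (Q^1)² = [[2,1],[1,1]]
Q^4 = (Q^2)² = [[5,3],[3,2]]
Q^9 = (Q^4)²·Q = [[55,34],[34,21]]
Q^19 = (Q^9)²·Q = [[609,77],[77,532]]
Q^39 = (Q^19)²·Q = [[231,610],[610,305]]
Q^79 = (Q^39)²·Q = [[21,13],[13,8]]
Q^158 = (Q^79)² = [[610,377],[377,233]]
Q^317 = (Q^158)²·Q = [[296,545],[545,435]]
F_317 mod 684 = Q^317[0][1] = 545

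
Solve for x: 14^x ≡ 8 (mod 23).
16

Baby-step giant-step with step n = ⌈√23⌉ = 5.
Baby steps 14^j mod 23 (j:value) for j=0..4: 0:1, 1:14, 2:12, 3:7, 4:6.
Giant-step multiplier: 14^(-5) ≡ 14^(22-5) = 14^17 ≡ 20 (mod 23).
Giant steps γ_i = 8·20^i mod 23: γ_0=8, γ_1=22, γ_2=3, γ_3=14 (in table at j=1).
x = i·n + j = 3·5 + 1 = 16.
Check: 14^16 ≡ 8 (mod 23).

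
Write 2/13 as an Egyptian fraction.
1/7 + 1/91

Greedy algorithm:
2/13: ceiling(13/2) = 7, use 1/7
1/91: ceiling(91/1) = 91, use 1/91
Result: 2/13 = 1/7 + 1/91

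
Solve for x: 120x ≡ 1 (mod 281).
185

gcd(120, 281) = 1, so the inverse exists.
Extended Euclidean algorithm on (281, 120):
281 = 2 × 120 + 41  ⟹  41 = (1)·281 + (-2)·120
120 = 2 × 41 + 38  ⟹  38 = (-2)·281 + (5)·120
41 = 1 × 38 + 3  ⟹  3 = (3)·281 + (-7)·120
38 = 12 × 3 + 2  ⟹  2 = (-38)·281 + (89)·120
3 = 1 × 2 + 1  ⟹  1 = (41)·281 + (-96)·120
So (-96)·120 ≡ 1 (mod 281), i.e. 120^(-1) ≡ -96 ≡ 185 (mod 281).
Check: 120 × 185 = 22200 ≡ 1 (mod 281)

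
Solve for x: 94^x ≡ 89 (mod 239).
237

Baby-step giant-step with step n = ⌈√239⌉ = 16.
Baby steps 94^j mod 239 (j:value) for j=0..15: 0:1, 1:94, 2:232, 3:59, 4:49, 5:65, 6:135, 7:23, 8:11, 9:78, 10:162, 11:171, 12:61, 13:237, 14:51, 15:14.
Giant-step multiplier: 94^(-16) ≡ 94^(238-16) = 94^222 ≡ 160 (mod 239).
Giant steps γ_i = 89·160^i mod 239: γ_0=89, γ_1=139, γ_2=13, γ_3=168, γ_4=112, γ_5=234, γ_6=156, γ_7=104, γ_8=149, γ_9=179, γ_10=199, γ_11=53, γ_12=115, γ_13=236, γ_14=237 (in table at j=13).
x = i·n + j = 14·16 + 13 = 237.
Check: 94^237 ≡ 89 (mod 239).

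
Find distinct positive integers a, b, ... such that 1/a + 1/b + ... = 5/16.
1/4 + 1/16

Greedy algorithm:
5/16: ceiling(16/5) = 4, use 1/4
1/16: ceiling(16/1) = 16, use 1/16
Result: 5/16 = 1/4 + 1/16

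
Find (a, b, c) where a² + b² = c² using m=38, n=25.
(819, 1900, 2069)

Euclid's formula: a = m² - n², b = 2mn, c = m² + n²
m = 38, n = 25
a = 38² - 25² = 1444 - 625 = 819
b = 2 × 38 × 25 = 1900
c = 38² + 25² = 1444 + 625 = 2069
Verification: 819² + 1900² = 670761 + 3610000 = 4280761 = 2069² ✓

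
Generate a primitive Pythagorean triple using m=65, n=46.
(2109, 5980, 6341)

Euclid's formula: a = m² - n², b = 2mn, c = m² + n²
m = 65, n = 46
a = 65² - 46² = 4225 - 2116 = 2109
b = 2 × 65 × 46 = 5980
c = 65² + 46² = 4225 + 2116 = 6341
Verification: 2109² + 5980² = 4447881 + 35760400 = 40208281 = 6341² ✓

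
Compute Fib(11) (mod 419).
89

Matrix identity: Q^n = [[F_(n+1), F_n], [F_n, F_(n-1)]] with Q = [[1,1],[1,0]].
n = 11 = 1011₂. Square-and-multiply, entries mod 419:
Q^1 = [[1,1],[1,0]]
Q^2 = (Q^1)² = [[2,1],[1,1]]
Q^5 = (Q^2)²·Q = [[8,5],[5,3]]
Q^11 = (Q^5)²·Q = [[144,89],[89,55]]
F_11 mod 419 = Q^11[0][1] = 89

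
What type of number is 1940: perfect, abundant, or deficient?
abundant

Proper divisors of 1940: sum = 1 + 2 + 4 + 5 + 10 + 20 + 97 + 194 + 388 + 485 + 970 = 2176
Since 2176 > 1940, 1940 is abundant.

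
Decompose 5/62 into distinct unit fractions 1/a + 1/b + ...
1/13 + 1/269 + 1/216814

Greedy algorithm:
5/62: ceiling(62/5) = 13, use 1/13
3/806: ceiling(806/3) = 269, use 1/269
1/216814: ceiling(216814/1) = 216814, use 1/216814
Result: 5/62 = 1/13 + 1/269 + 1/216814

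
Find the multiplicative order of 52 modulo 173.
43

173 is prime, so ord(52) divides φ(173) = 172.
Divisors of 172: 1, 2, 4, 43, 86, 172.
Repeated squaring: 52^1 ≡ 52, 52^2 ≡ 109, 52^4 ≡ 117, 52^8 ≡ 22, 52^16 ≡ 138, 52^32 ≡ 14, 52^64 ≡ 23, 52^128 ≡ 10 (mod 173).
Test 52^d mod 173 for each divisor d in increasing order:
52^1 ≡ 52
52^2 ≡ 109
52^4 ≡ 117
52^43 = 52^32·52^8·52^2·52^1 ≡ 1  ← first divisor giving 1
The order is 43.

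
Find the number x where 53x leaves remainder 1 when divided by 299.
79

gcd(53, 299) = 1, so the inverse exists.
Extended Euclidean algorithm on (299, 53):
299 = 5 × 53 + 34  ⟹  34 = (1)·299 + (-5)·53
53 = 1 × 34 + 19  ⟹  19 = (-1)·299 + (6)·53
34 = 1 × 19 + 15  ⟹  15 = (2)·299 + (-11)·53
19 = 1 × 15 + 4  ⟹  4 = (-3)·299 + (17)·53
15 = 3 × 4 + 3  ⟹  3 = (11)·299 + (-62)·53
4 = 1 × 3 + 1  ⟹  1 = (-14)·299 + (79)·53
So (79)·53 ≡ 1 (mod 299), i.e. 53^(-1) ≡ 79 (mod 299).
Check: 53 × 79 = 4187 ≡ 1 (mod 299)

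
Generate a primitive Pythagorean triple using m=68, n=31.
(3663, 4216, 5585)

Euclid's formula: a = m² - n², b = 2mn, c = m² + n²
m = 68, n = 31
a = 68² - 31² = 4624 - 961 = 3663
b = 2 × 68 × 31 = 4216
c = 68² + 31² = 4624 + 961 = 5585
Verification: 3663² + 4216² = 13417569 + 17774656 = 31192225 = 5585² ✓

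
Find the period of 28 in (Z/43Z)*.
42

43 is prime, so ord(28) divides φ(43) = 42.
Divisors of 42: 1, 2, 3, 6, 7, 14, 21, 42.
Repeated squaring: 28^1 ≡ 28, 28^2 ≡ 10, 28^4 ≡ 14, 28^8 ≡ 24, 28^16 ≡ 17, 28^32 ≡ 31 (mod 43).
Test 28^d mod 43 for each divisor d in increasing order:
28^1 ≡ 28
28^2 ≡ 10
28^3 = 28^2·28^1 ≡ 22
28^6 = 28^4·28^2 ≡ 11
28^7 = 28^4·28^2·28^1 ≡ 7
28^14 = 28^8·28^4·28^2 ≡ 6
28^21 = 28^16·28^4·28^1 ≡ 42
28^42 = 28^32·28^8·28^2 ≡ 1  ← first divisor giving 1
The order is 42.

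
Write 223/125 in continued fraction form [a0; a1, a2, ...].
[1; 1, 3, 1, 1, 1, 2, 3]

Euclidean algorithm steps:
223 = 1 × 125 + 98
125 = 1 × 98 + 27
98 = 3 × 27 + 17
27 = 1 × 17 + 10
17 = 1 × 10 + 7
10 = 1 × 7 + 3
7 = 2 × 3 + 1
3 = 3 × 1 + 0
Continued fraction: [1; 1, 3, 1, 1, 1, 2, 3]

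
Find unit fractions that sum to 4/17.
1/5 + 1/29 + 1/1233 + 1/3039345

Greedy algorithm:
4/17: ceiling(17/4) = 5, use 1/5
3/85: ceiling(85/3) = 29, use 1/29
2/2465: ceiling(2465/2) = 1233, use 1/1233
1/3039345: ceiling(3039345/1) = 3039345, use 1/3039345
Result: 4/17 = 1/5 + 1/29 + 1/1233 + 1/3039345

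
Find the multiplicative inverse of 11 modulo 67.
61

gcd(11, 67) = 1, so the inverse exists.
Extended Euclidean algorithm on (67, 11):
67 = 6 × 11 + 1  ⟹  1 = (1)·67 + (-6)·11
So (-6)·11 ≡ 1 (mod 67), i.e. 11^(-1) ≡ -6 ≡ 61 (mod 67).
Check: 11 × 61 = 671 ≡ 1 (mod 67)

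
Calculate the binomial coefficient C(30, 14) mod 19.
0

Using Lucas' theorem:
Write n=30 and k=14 in base 19:
n in base 19: [1, 11]
k in base 19: [0, 14]
C(30,14) mod 19 = ∏ C(n_i, k_i) mod 19
Digit binomials (mod 19): C(1,0) = 1; C(11,14) = 0 (k_i > n_i)
Product: 1 × 0 = 0 ≡ 0 (mod 19)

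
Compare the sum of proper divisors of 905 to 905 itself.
deficient

Proper divisors of 905: sum = 1 + 5 + 181 = 187
Since 187 < 905, 905 is deficient.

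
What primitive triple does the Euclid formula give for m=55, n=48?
(721, 5280, 5329)

Euclid's formula: a = m² - n², b = 2mn, c = m² + n²
m = 55, n = 48
a = 55² - 48² = 3025 - 2304 = 721
b = 2 × 55 × 48 = 5280
c = 55² + 48² = 3025 + 2304 = 5329
Verification: 721² + 5280² = 519841 + 27878400 = 28398241 = 5329² ✓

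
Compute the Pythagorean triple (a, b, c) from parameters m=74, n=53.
(2667, 7844, 8285)

Euclid's formula: a = m² - n², b = 2mn, c = m² + n²
m = 74, n = 53
a = 74² - 53² = 5476 - 2809 = 2667
b = 2 × 74 × 53 = 7844
c = 74² + 53² = 5476 + 2809 = 8285
Verification: 2667² + 7844² = 7112889 + 61528336 = 68641225 = 8285² ✓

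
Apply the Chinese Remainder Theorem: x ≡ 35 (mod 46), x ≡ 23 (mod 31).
1139

Using Chinese Remainder Theorem:
M = 46 × 31 = 1426
M1 = 31, M2 = 46
y1 = 31^(-1) mod 46 = 3
y2 = 46^(-1) mod 31 = 29
x = (35×31×3 + 23×46×29) mod 1426 = 1139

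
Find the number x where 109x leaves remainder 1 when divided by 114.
91

gcd(109, 114) = 1, so the inverse exists.
Extended Euclidean algorithm on (114, 109):
114 = 1 × 109 + 5  ⟹  5 = (1)·114 + (-1)·109
109 = 21 × 5 + 4  ⟹  4 = (-21)·114 + (22)·109
5 = 1 × 4 + 1  ⟹  1 = (22)·114 + (-23)·109
So (-23)·109 ≡ 1 (mod 114), i.e. 109^(-1) ≡ -23 ≡ 91 (mod 114).
Check: 109 × 91 = 9919 ≡ 1 (mod 114)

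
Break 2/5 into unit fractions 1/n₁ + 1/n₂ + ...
1/3 + 1/15

Greedy algorithm:
2/5: ceiling(5/2) = 3, use 1/3
1/15: ceiling(15/1) = 15, use 1/15
Result: 2/5 = 1/3 + 1/15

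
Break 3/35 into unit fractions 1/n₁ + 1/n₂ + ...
1/12 + 1/420

Greedy algorithm:
3/35: ceiling(35/3) = 12, use 1/12
1/420: ceiling(420/1) = 420, use 1/420
Result: 3/35 = 1/12 + 1/420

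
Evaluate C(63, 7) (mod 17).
10

Using Lucas' theorem:
Write n=63 and k=7 in base 17:
n in base 17: [3, 12]
k in base 17: [0, 7]
C(63,7) mod 17 = ∏ C(n_i, k_i) mod 17
Digit binomials (mod 17): C(3,0) = 1; C(12,7) = 792 ≡ 10
Product: 1 × 10 = 10 ≡ 10 (mod 17)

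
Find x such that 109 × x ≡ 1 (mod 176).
21

gcd(109, 176) = 1, so the inverse exists.
Extended Euclidean algorithm on (176, 109):
176 = 1 × 109 + 67  ⟹  67 = (1)·176 + (-1)·109
109 = 1 × 67 + 42  ⟹  42 = (-1)·176 + (2)·109
67 = 1 × 42 + 25  ⟹  25 = (2)·176 + (-3)·109
42 = 1 × 25 + 17  ⟹  17 = (-3)·176 + (5)·109
25 = 1 × 17 + 8  ⟹  8 = (5)·176 + (-8)·109
17 = 2 × 8 + 1  ⟹  1 = (-13)·176 + (21)·109
So (21)·109 ≡ 1 (mod 176), i.e. 109^(-1) ≡ 21 (mod 176).
Check: 109 × 21 = 2289 ≡ 1 (mod 176)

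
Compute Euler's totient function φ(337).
336

337 = 337
φ(n) = n × ∏(1 - 1/p) for each prime p dividing n
φ(337) = 337 × (1 - 1/337) = 336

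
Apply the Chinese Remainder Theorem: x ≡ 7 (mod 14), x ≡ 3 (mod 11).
91

Using Chinese Remainder Theorem:
M = 14 × 11 = 154
M1 = 11, M2 = 14
y1 = 11^(-1) mod 14 = 9
y2 = 14^(-1) mod 11 = 4
x = (7×11×9 + 3×14×4) mod 154 = 91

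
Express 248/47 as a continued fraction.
[5; 3, 1, 1, 1, 1, 2]

Euclidean algorithm steps:
248 = 5 × 47 + 13
47 = 3 × 13 + 8
13 = 1 × 8 + 5
8 = 1 × 5 + 3
5 = 1 × 3 + 2
3 = 1 × 2 + 1
2 = 2 × 1 + 0
Continued fraction: [5; 3, 1, 1, 1, 1, 2]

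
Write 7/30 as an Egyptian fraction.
1/5 + 1/30

Greedy algorithm:
7/30: ceiling(30/7) = 5, use 1/5
1/30: ceiling(30/1) = 30, use 1/30
Result: 7/30 = 1/5 + 1/30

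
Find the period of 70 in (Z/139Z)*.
138

139 is prime, so ord(70) divides φ(139) = 138.
Divisors of 138: 1, 2, 3, 6, 23, 46, 69, 138.
Repeated squaring: 70^1 ≡ 70, 70^2 ≡ 35, 70^4 ≡ 113, 70^8 ≡ 120, 70^16 ≡ 83, 70^32 ≡ 78, 70^64 ≡ 107, 70^128 ≡ 51 (mod 139).
Test 70^d mod 139 for each divisor d in increasing order:
70^1 ≡ 70
70^2 ≡ 35
70^3 = 70^2·70^1 ≡ 87
70^6 = 70^4·70^2 ≡ 63
70^23 = 70^16·70^4·70^2·70^1 ≡ 43
70^46 = 70^32·70^8·70^4·70^2 ≡ 42
70^69 = 70^64·70^4·70^1 ≡ 138
70^138 = 70^128·70^8·70^2 ≡ 1  ← first divisor giving 1
The order is 138.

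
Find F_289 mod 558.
523

Matrix identity: Q^n = [[F_(n+1), F_n], [F_n, F_(n-1)]] with Q = [[1,1],[1,0]].
n = 289 = 100100001₂. Square-and-multiply, entries mod 558:
Q^1 = [[1,1],[1,0]]
Q^2 = (Q^1)² = [[2,1],[1,1]]
Q^4 = (Q^2)² = [[5,3],[3,2]]
Q^9 = (Q^4)²·Q = [[55,34],[34,21]]
Q^18 = (Q^9)² = [[275,352],[352,481]]
Q^36 = (Q^18)² = [[323,504],[504,377]]
Q^72 = (Q^36)² = [[109,144],[144,523]]
Q^144 = (Q^72)² = [[253,54],[54,199]]
Q^289 = (Q^144)²·Q = [[379,523],[523,414]]
F_289 mod 558 = Q^289[0][1] = 523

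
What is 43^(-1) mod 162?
49

gcd(43, 162) = 1, so the inverse exists.
Extended Euclidean algorithm on (162, 43):
162 = 3 × 43 + 33  ⟹  33 = (1)·162 + (-3)·43
43 = 1 × 33 + 10  ⟹  10 = (-1)·162 + (4)·43
33 = 3 × 10 + 3  ⟹  3 = (4)·162 + (-15)·43
10 = 3 × 3 + 1  ⟹  1 = (-13)·162 + (49)·43
So (49)·43 ≡ 1 (mod 162), i.e. 43^(-1) ≡ 49 (mod 162).
Check: 43 × 49 = 2107 ≡ 1 (mod 162)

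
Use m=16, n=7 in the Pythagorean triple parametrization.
(207, 224, 305)

Euclid's formula: a = m² - n², b = 2mn, c = m² + n²
m = 16, n = 7
a = 16² - 7² = 256 - 49 = 207
b = 2 × 16 × 7 = 224
c = 16² + 7² = 256 + 49 = 305
Verification: 207² + 224² = 42849 + 50176 = 93025 = 305² ✓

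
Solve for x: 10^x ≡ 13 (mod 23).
12

Baby-step giant-step with step n = ⌈√23⌉ = 5.
Baby steps 10^j mod 23 (j:value) for j=0..4: 0:1, 1:10, 2:8, 3:11, 4:18.
Giant-step multiplier: 10^(-5) ≡ 10^(22-5) = 10^17 ≡ 17 (mod 23).
Giant steps γ_i = 13·17^i mod 23: γ_0=13, γ_1=14, γ_2=8 (in table at j=2).
x = i·n + j = 2·5 + 2 = 12.
Check: 10^12 ≡ 13 (mod 23).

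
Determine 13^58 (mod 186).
175

Repeated squaring. Binary of 58 = 111010.
13^1 ≡ 13 (mod 186); 13^2 ≡ 169 (mod 186); 13^4 ≡ 103 (mod 186); 13^8 ≡ 7 (mod 186); 13^16 ≡ 49 (mod 186); 13^32 ≡ 169 (mod 186)
13^58 = 13^2 × 13^8 × 13^16 × 13^32 ≡ 175 (mod 186)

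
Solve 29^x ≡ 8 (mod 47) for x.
16

Baby-step giant-step with step n = ⌈√47⌉ = 7.
Baby steps 29^j mod 47 (j:value) for j=0..6: 0:1, 1:29, 2:42, 3:43, 4:25, 5:20, 6:16.
Giant-step multiplier: 29^(-7) ≡ 29^(46-7) = 29^39 ≡ 39 (mod 47).
Giant steps γ_i = 8·39^i mod 47: γ_0=8, γ_1=30, γ_2=42 (in table at j=2).
x = i·n + j = 2·7 + 2 = 16.
Check: 29^16 ≡ 8 (mod 47).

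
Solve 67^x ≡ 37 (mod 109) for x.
91

Baby-step giant-step with step n = ⌈√109⌉ = 11.
Baby steps 67^j mod 109 (j:value) for j=0..10: 0:1, 1:67, 2:20, 3:32, 4:73, 5:95, 6:43, 7:47, 8:97, 9:68, 10:87.
Giant-step multiplier: 67^(-11) ≡ 67^(108-11) = 67^97 ≡ 65 (mod 109).
Giant steps γ_i = 37·65^i mod 109: γ_0=37, γ_1=7, γ_2=19, γ_3=36, γ_4=51, γ_5=45, γ_6=91, γ_7=29, γ_8=32 (in table at j=3).
x = i·n + j = 8·11 + 3 = 91.
Check: 67^91 ≡ 37 (mod 109).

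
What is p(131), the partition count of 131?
5964539504

p(n) counts ways to write n as a sum of positive integers (order ignored).
Euler's pentagonal recurrence: p(k) = p(k-1) + p(k-2) - p(k-5) - p(k-7) + p(k-12) + p(k-15) - ... (offsets j(3j∓1)/2, signs ++--, p(0)=1, p(<0)=0).
DP table for k = 0..130: p(0)=1, p(1)=1, p(2)=2, p(3)=3, p(4)=5, p(5)=7, p(6)=11, p(7)=15, p(8)=22, p(9)=30, p(10)=42, p(11)=56, p(12)=77, p(13)=101, p(14)=135, p(15)=176, p(16)=231, p(17)=297, p(18)=385, p(19)=490, p(20)=627, p(21)=792, p(22)=1002, p(23)=1255, p(24)=1575, p(25)=1958, p(26)=2436, p(27)=3010, p(28)=3718, p(29)=4565, p(30)=5604, p(31)=6842, p(32)=8349, p(33)=10143, p(34)=12310, p(35)=14883, p(36)=17977, p(37)=21637, p(38)=26015, p(39)=31185, p(40)=37338, p(41)=44583, p(42)=53174, p(43)=63261, p(44)=75175, p(45)=89134, p(46)=105558, p(47)=124754, p(48)=147273, p(49)=173525, p(50)=204226, p(51)=239943, p(52)=281589, p(53)=329931, p(54)=386155, p(55)=451276, p(56)=526823, p(57)=614154, p(58)=715220, p(59)=831820, p(60)=966467, p(61)=1121505, p(62)=1300156, p(63)=1505499, p(64)=1741630, p(65)=2012558, p(66)=2323520, p(67)=2679689, p(68)=3087735, p(69)=3554345, p(70)=4087968, p(71)=4697205, p(72)=5392783, p(73)=6185689, p(74)=7089500, p(75)=8118264, p(76)=9289091, p(77)=10619863, p(78)=12132164, p(79)=13848650, p(80)=15796476, p(81)=18004327, p(82)=20506255, p(83)=23338469, p(84)=26543660, p(85)=30167357, p(86)=34262962, p(87)=38887673, p(88)=44108109, p(89)=49995925, p(90)=56634173, p(91)=64112359, p(92)=72533807, p(93)=82010177, p(94)=92669720, p(95)=104651419, p(96)=118114304, p(97)=133230930, p(98)=150198136, p(99)=169229875, p(100)=190569292, p(101)=214481126, p(102)=241265379, p(103)=271248950, p(104)=304801365, p(105)=342325709, p(106)=384276336, p(107)=431149389, p(108)=483502844, p(109)=541946240, p(110)=607163746, p(111)=679903203, p(112)=761002156, p(113)=851376628, p(114)=952050665, p(115)=1064144451, p(116)=1188908248, p(117)=1327710076, p(118)=1482074143, p(119)=1653668665, p(120)=1844349560, p(121)=2056148051, p(122)=2291320912, p(123)=2552338241, p(124)=2841940500, p(125)=3163127352, p(126)=3519222692, p(127)=3913864295, p(128)=4351078600, p(129)=4835271870, p(130)=5371315400.
Final step: p(131) = p(130) + p(129) - p(126) - p(124) + p(119) + p(116) - p(109) - p(105) + p(96) + p(91) - p(80) - p(74) + p(61) + p(54) - p(39) - p(31) + p(14) + p(5)
= 5371315400 + 4835271870 - 3519222692 - 2841940500 + 1653668665 + 1188908248 - 541946240 - 342325709 + 118114304 + 64112359 - 15796476 - 7089500 + 1121505 + 386155 - 31185 - 6842 + 135 + 7
= 5964539504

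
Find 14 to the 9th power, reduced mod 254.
222

Repeated squaring. Binary of 9 = 1001.
14^1 ≡ 14 (mod 254); 14^2 ≡ 196 (mod 254); 14^4 ≡ 62 (mod 254); 14^8 ≡ 34 (mod 254)
14^9 = 14^1 × 14^8 ≡ 222 (mod 254)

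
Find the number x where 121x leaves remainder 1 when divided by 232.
209

gcd(121, 232) = 1, so the inverse exists.
Extended Euclidean algorithm on (232, 121):
232 = 1 × 121 + 111  ⟹  111 = (1)·232 + (-1)·121
121 = 1 × 111 + 10  ⟹  10 = (-1)·232 + (2)·121
111 = 11 × 10 + 1  ⟹  1 = (12)·232 + (-23)·121
So (-23)·121 ≡ 1 (mod 232), i.e. 121^(-1) ≡ -23 ≡ 209 (mod 232).
Check: 121 × 209 = 25289 ≡ 1 (mod 232)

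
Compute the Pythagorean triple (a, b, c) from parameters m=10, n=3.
(91, 60, 109)

Euclid's formula: a = m² - n², b = 2mn, c = m² + n²
m = 10, n = 3
a = 10² - 3² = 100 - 9 = 91
b = 2 × 10 × 3 = 60
c = 10² + 3² = 100 + 9 = 109
Verification: 91² + 60² = 8281 + 3600 = 11881 = 109² ✓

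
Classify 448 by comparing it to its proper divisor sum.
abundant

Proper divisors of 448: sum = 1 + 2 + 4 + 7 + 8 + 14 + 16 + 28 + 32 + 56 + 64 + 112 + 224 = 568
Since 568 > 448, 448 is abundant.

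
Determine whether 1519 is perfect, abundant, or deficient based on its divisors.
deficient

Proper divisors of 1519: sum = 1 + 7 + 31 + 49 + 217 = 305
Since 305 < 1519, 1519 is deficient.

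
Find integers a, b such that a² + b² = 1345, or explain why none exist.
7² + 36² (a=7, b=36)

Factorization: 1345 = 5 × 269
By Fermat: n is sum of two squares iff every prime p ≡ 3 (mod 4) appears to even power.
All primes ≡ 3 (mod 4) appear to even power.
Search a = 0, 1, 2, … for 1345 - a² a perfect square: first hit at a = 7: 1345 - 49 = 1296 = 36².
1345 = 7² + 36² = 49 + 1296 ✓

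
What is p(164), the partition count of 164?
156919475295

p(n) counts ways to write n as a sum of positive integers (order ignored).
Euler's pentagonal recurrence: p(k) = p(k-1) + p(k-2) - p(k-5) - p(k-7) + p(k-12) + p(k-15) - ... (offsets j(3j∓1)/2, signs ++--, p(0)=1, p(<0)=0).
DP table for k = 0..163: p(0)=1, p(1)=1, p(2)=2, p(3)=3, p(4)=5, p(5)=7, p(6)=11, p(7)=15, p(8)=22, p(9)=30, p(10)=42, p(11)=56, p(12)=77, p(13)=101, p(14)=135, p(15)=176, p(16)=231, p(17)=297, p(18)=385, p(19)=490, p(20)=627, p(21)=792, p(22)=1002, p(23)=1255, p(24)=1575, p(25)=1958, p(26)=2436, p(27)=3010, p(28)=3718, p(29)=4565, p(30)=5604, p(31)=6842, p(32)=8349, p(33)=10143, p(34)=12310, p(35)=14883, p(36)=17977, p(37)=21637, p(38)=26015, p(39)=31185, p(40)=37338, p(41)=44583, p(42)=53174, p(43)=63261, p(44)=75175, p(45)=89134, p(46)=105558, p(47)=124754, p(48)=147273, p(49)=173525, p(50)=204226, p(51)=239943, p(52)=281589, p(53)=329931, p(54)=386155, p(55)=451276, p(56)=526823, p(57)=614154, p(58)=715220, p(59)=831820, p(60)=966467, p(61)=1121505, p(62)=1300156, p(63)=1505499, p(64)=1741630, p(65)=2012558, p(66)=2323520, p(67)=2679689, p(68)=3087735, p(69)=3554345, p(70)=4087968, p(71)=4697205, p(72)=5392783, p(73)=6185689, p(74)=7089500, p(75)=8118264, p(76)=9289091, p(77)=10619863, p(78)=12132164, p(79)=13848650, p(80)=15796476, p(81)=18004327, p(82)=20506255, p(83)=23338469, p(84)=26543660, p(85)=30167357, p(86)=34262962, p(87)=38887673, p(88)=44108109, p(89)=49995925, p(90)=56634173, p(91)=64112359, p(92)=72533807, p(93)=82010177, p(94)=92669720, p(95)=104651419, p(96)=118114304, p(97)=133230930, p(98)=150198136, p(99)=169229875, p(100)=190569292, p(101)=214481126, p(102)=241265379, p(103)=271248950, p(104)=304801365, p(105)=342325709, p(106)=384276336, p(107)=431149389, p(108)=483502844, p(109)=541946240, p(110)=607163746, p(111)=679903203, p(112)=761002156, p(113)=851376628, p(114)=952050665, p(115)=1064144451, p(116)=1188908248, p(117)=1327710076, p(118)=1482074143, p(119)=1653668665, p(120)=1844349560, p(121)=2056148051, p(122)=2291320912, p(123)=2552338241, p(124)=2841940500, p(125)=3163127352, p(126)=3519222692, p(127)=3913864295, p(128)=4351078600, p(129)=4835271870, p(130)=5371315400, p(131)=5964539504, p(132)=6620830889, p(133)=7346629512, p(134)=8149040695, p(135)=9035836076, p(136)=10015581680, p(137)=11097645016, p(138)=12292341831, p(139)=13610949895, p(140)=15065878135, p(141)=16670689208, p(142)=18440293320, p(143)=20390982757, p(144)=22540654445, p(145)=24908858009, p(146)=27517052599, p(147)=30388671978, p(148)=33549419497, p(149)=37027355200, p(150)=40853235313, p(151)=45060624582, p(152)=49686288421, p(153)=54770336324, p(154)=60356673280, p(155)=66493182097, p(156)=73232243759, p(157)=80630964769, p(158)=88751778802, p(159)=97662728555, p(160)=107438159466, p(161)=118159068427, p(162)=129913904637, p(163)=142798995930.
Final step: p(164) = p(163) + p(162) - p(159) - p(157) + p(152) + p(149) - p(142) - p(138) + p(129) + p(124) - p(113) - p(107) + p(94) + p(87) - p(72) - p(64) + p(47) + p(38) - p(19) - p(9)
= 142798995930 + 129913904637 - 97662728555 - 80630964769 + 49686288421 + 37027355200 - 18440293320 - 12292341831 + 4835271870 + 2841940500 - 851376628 - 431149389 + 92669720 + 38887673 - 5392783 - 1741630 + 124754 + 26015 - 490 - 30
= 156919475295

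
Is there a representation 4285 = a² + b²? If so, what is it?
21² + 62² (a=21, b=62)

Factorization: 4285 = 5 × 857
By Fermat: n is sum of two squares iff every prime p ≡ 3 (mod 4) appears to even power.
All primes ≡ 3 (mod 4) appear to even power.
Search a = 0, 1, 2, … for 4285 - a² a perfect square: first hit at a = 21: 4285 - 441 = 3844 = 62².
4285 = 21² + 62² = 441 + 3844 ✓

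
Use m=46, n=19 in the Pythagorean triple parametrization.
(1755, 1748, 2477)

Euclid's formula: a = m² - n², b = 2mn, c = m² + n²
m = 46, n = 19
a = 46² - 19² = 2116 - 361 = 1755
b = 2 × 46 × 19 = 1748
c = 46² + 19² = 2116 + 361 = 2477
Verification: 1755² + 1748² = 3080025 + 3055504 = 6135529 = 2477² ✓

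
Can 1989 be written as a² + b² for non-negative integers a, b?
15² + 42² (a=15, b=42)

Factorization: 1989 = 3^2 × 13 × 17
By Fermat: n is sum of two squares iff every prime p ≡ 3 (mod 4) appears to even power.
All primes ≡ 3 (mod 4) appear to even power.
Search a = 0, 1, 2, … for 1989 - a² a perfect square: first hit at a = 15: 1989 - 225 = 1764 = 42².
1989 = 15² + 42² = 225 + 1764 ✓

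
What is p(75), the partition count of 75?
8118264

p(n) counts ways to write n as a sum of positive integers (order ignored).
Euler's pentagonal recurrence: p(k) = p(k-1) + p(k-2) - p(k-5) - p(k-7) + p(k-12) + p(k-15) - ... (offsets j(3j∓1)/2, signs ++--, p(0)=1, p(<0)=0).
DP table for k = 0..74: p(0)=1, p(1)=1, p(2)=2, p(3)=3, p(4)=5, p(5)=7, p(6)=11, p(7)=15, p(8)=22, p(9)=30, p(10)=42, p(11)=56, p(12)=77, p(13)=101, p(14)=135, p(15)=176, p(16)=231, p(17)=297, p(18)=385, p(19)=490, p(20)=627, p(21)=792, p(22)=1002, p(23)=1255, p(24)=1575, p(25)=1958, p(26)=2436, p(27)=3010, p(28)=3718, p(29)=4565, p(30)=5604, p(31)=6842, p(32)=8349, p(33)=10143, p(34)=12310, p(35)=14883, p(36)=17977, p(37)=21637, p(38)=26015, p(39)=31185, p(40)=37338, p(41)=44583, p(42)=53174, p(43)=63261, p(44)=75175, p(45)=89134, p(46)=105558, p(47)=124754, p(48)=147273, p(49)=173525, p(50)=204226, p(51)=239943, p(52)=281589, p(53)=329931, p(54)=386155, p(55)=451276, p(56)=526823, p(57)=614154, p(58)=715220, p(59)=831820, p(60)=966467, p(61)=1121505, p(62)=1300156, p(63)=1505499, p(64)=1741630, p(65)=2012558, p(66)=2323520, p(67)=2679689, p(68)=3087735, p(69)=3554345, p(70)=4087968, p(71)=4697205, p(72)=5392783, p(73)=6185689, p(74)=7089500.
Final step: p(75) = p(74) + p(73) - p(70) - p(68) + p(63) + p(60) - p(53) - p(49) + p(40) + p(35) - p(24) - p(18) + p(5)
= 7089500 + 6185689 - 4087968 - 3087735 + 1505499 + 966467 - 329931 - 173525 + 37338 + 14883 - 1575 - 385 + 7
= 8118264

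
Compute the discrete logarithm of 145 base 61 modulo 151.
104

Baby-step giant-step with step n = ⌈√151⌉ = 13.
Baby steps 61^j mod 151 (j:value) for j=0..12: 0:1, 1:61, 2:97, 3:28, 4:47, 5:149, 6:29, 7:108, 8:95, 9:57, 10:4, 11:93, 12:86.
Giant-step multiplier: 61^(-13) ≡ 61^(150-13) = 61^137 ≡ 120 (mod 151).
Giant steps γ_i = 145·120^i mod 151: γ_0=145, γ_1=35, γ_2=123, γ_3=113, γ_4=121, γ_5=24, γ_6=11, γ_7=112, γ_8=1 (in table at j=0).
x = i·n + j = 8·13 + 0 = 104.
Check: 61^104 ≡ 145 (mod 151).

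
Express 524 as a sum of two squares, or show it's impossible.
Not possible

Factorization: 524 = 2^2 × 131
By Fermat: n is sum of two squares iff every prime p ≡ 3 (mod 4) appears to even power.
Prime(s) ≡ 3 (mod 4) with odd exponent: [(131, 1)]
Therefore 524 cannot be expressed as a² + b².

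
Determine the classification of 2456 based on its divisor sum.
deficient

Proper divisors of 2456: sum = 1 + 2 + 4 + 8 + 307 + 614 + 1228 = 2164
Since 2164 < 2456, 2456 is deficient.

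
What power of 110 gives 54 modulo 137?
27

Baby-step giant-step with step n = ⌈√137⌉ = 12.
Baby steps 110^j mod 137 (j:value) for j=0..11: 0:1, 1:110, 2:44, 3:45, 4:18, 5:62, 6:107, 7:125, 8:50, 9:20, 10:8, 11:58.
Giant-step multiplier: 110^(-12) ≡ 110^(136-12) = 110^124 ≡ 65 (mod 137).
Giant steps γ_i = 54·65^i mod 137: γ_0=54, γ_1=85, γ_2=45 (in table at j=3).
x = i·n + j = 2·12 + 3 = 27.
Check: 110^27 ≡ 54 (mod 137).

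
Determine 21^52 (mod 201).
60

Repeated squaring. Binary of 52 = 110100.
21^1 ≡ 21 (mod 201); 21^2 ≡ 39 (mod 201); 21^4 ≡ 114 (mod 201); 21^8 ≡ 132 (mod 201); 21^16 ≡ 138 (mod 201); 21^32 ≡ 150 (mod 201)
21^52 = 21^4 × 21^16 × 21^32 ≡ 60 (mod 201)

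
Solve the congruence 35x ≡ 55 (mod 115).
x ≡ 18 (mod 23)

gcd(35, 115) = 5, which divides 55, so solutions exist.
Divide through by 5: 7x ≡ 11 (mod 23).
Find 7^(-1) mod 23 by the extended Euclidean algorithm:
23 = 3 × 7 + 2  ⟹  2 = (1)·23 + (-3)·7
7 = 3 × 2 + 1  ⟹  1 = (-3)·23 + (10)·7
So (10)·7 ≡ 1 (mod 23), i.e. 7^(-1) ≡ 10 (mod 23).
x ≡ 10 × 11 = 110 ≡ 18 (mod 23).
Check: 35 × 18 = 630 ≡ 55 (mod 115).
x ≡ 18 (mod 23), giving 5 solutions mod 115.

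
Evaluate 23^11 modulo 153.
56

Repeated squaring. Binary of 11 = 1011.
23^1 ≡ 23 (mod 153); 23^2 ≡ 70 (mod 153); 23^4 ≡ 4 (mod 153); 23^8 ≡ 16 (mod 153)
23^11 = 23^1 × 23^2 × 23^8 ≡ 56 (mod 153)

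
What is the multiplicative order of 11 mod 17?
16

17 is prime, so ord(11) divides φ(17) = 16.
Divisors of 16: 1, 2, 4, 8, 16.
Repeated squaring: 11^1 ≡ 11, 11^2 ≡ 2, 11^4 ≡ 4, 11^8 ≡ 16, 11^16 ≡ 1 (mod 17).
Test 11^d mod 17 for each divisor d in increasing order:
11^1 ≡ 11
11^2 ≡ 2
11^4 ≡ 4
11^8 ≡ 16
11^16 ≡ 1  ← first divisor giving 1
The order is 16.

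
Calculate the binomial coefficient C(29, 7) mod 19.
6

Using Lucas' theorem:
Write n=29 and k=7 in base 19:
n in base 19: [1, 10]
k in base 19: [0, 7]
C(29,7) mod 19 = ∏ C(n_i, k_i) mod 19
Digit binomials (mod 19): C(1,0) = 1; C(10,7) = 120 ≡ 6
Product: 1 × 6 = 6 ≡ 6 (mod 19)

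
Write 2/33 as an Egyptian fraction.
1/17 + 1/561

Greedy algorithm:
2/33: ceiling(33/2) = 17, use 1/17
1/561: ceiling(561/1) = 561, use 1/561
Result: 2/33 = 1/17 + 1/561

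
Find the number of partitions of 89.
49995925

p(n) counts ways to write n as a sum of positive integers (order ignored).
Euler's pentagonal recurrence: p(k) = p(k-1) + p(k-2) - p(k-5) - p(k-7) + p(k-12) + p(k-15) - ... (offsets j(3j∓1)/2, signs ++--, p(0)=1, p(<0)=0).
DP table for k = 0..88: p(0)=1, p(1)=1, p(2)=2, p(3)=3, p(4)=5, p(5)=7, p(6)=11, p(7)=15, p(8)=22, p(9)=30, p(10)=42, p(11)=56, p(12)=77, p(13)=101, p(14)=135, p(15)=176, p(16)=231, p(17)=297, p(18)=385, p(19)=490, p(20)=627, p(21)=792, p(22)=1002, p(23)=1255, p(24)=1575, p(25)=1958, p(26)=2436, p(27)=3010, p(28)=3718, p(29)=4565, p(30)=5604, p(31)=6842, p(32)=8349, p(33)=10143, p(34)=12310, p(35)=14883, p(36)=17977, p(37)=21637, p(38)=26015, p(39)=31185, p(40)=37338, p(41)=44583, p(42)=53174, p(43)=63261, p(44)=75175, p(45)=89134, p(46)=105558, p(47)=124754, p(48)=147273, p(49)=173525, p(50)=204226, p(51)=239943, p(52)=281589, p(53)=329931, p(54)=386155, p(55)=451276, p(56)=526823, p(57)=614154, p(58)=715220, p(59)=831820, p(60)=966467, p(61)=1121505, p(62)=1300156, p(63)=1505499, p(64)=1741630, p(65)=2012558, p(66)=2323520, p(67)=2679689, p(68)=3087735, p(69)=3554345, p(70)=4087968, p(71)=4697205, p(72)=5392783, p(73)=6185689, p(74)=7089500, p(75)=8118264, p(76)=9289091, p(77)=10619863, p(78)=12132164, p(79)=13848650, p(80)=15796476, p(81)=18004327, p(82)=20506255, p(83)=23338469, p(84)=26543660, p(85)=30167357, p(86)=34262962, p(87)=38887673, p(88)=44108109.
Final step: p(89) = p(88) + p(87) - p(84) - p(82) + p(77) + p(74) - p(67) - p(63) + p(54) + p(49) - p(38) - p(32) + p(19) + p(12)
= 44108109 + 38887673 - 26543660 - 20506255 + 10619863 + 7089500 - 2679689 - 1505499 + 386155 + 173525 - 26015 - 8349 + 490 + 77
= 49995925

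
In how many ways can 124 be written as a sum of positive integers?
2841940500

p(n) counts ways to write n as a sum of positive integers (order ignored).
Euler's pentagonal recurrence: p(k) = p(k-1) + p(k-2) - p(k-5) - p(k-7) + p(k-12) + p(k-15) - ... (offsets j(3j∓1)/2, signs ++--, p(0)=1, p(<0)=0).
DP table for k = 0..123: p(0)=1, p(1)=1, p(2)=2, p(3)=3, p(4)=5, p(5)=7, p(6)=11, p(7)=15, p(8)=22, p(9)=30, p(10)=42, p(11)=56, p(12)=77, p(13)=101, p(14)=135, p(15)=176, p(16)=231, p(17)=297, p(18)=385, p(19)=490, p(20)=627, p(21)=792, p(22)=1002, p(23)=1255, p(24)=1575, p(25)=1958, p(26)=2436, p(27)=3010, p(28)=3718, p(29)=4565, p(30)=5604, p(31)=6842, p(32)=8349, p(33)=10143, p(34)=12310, p(35)=14883, p(36)=17977, p(37)=21637, p(38)=26015, p(39)=31185, p(40)=37338, p(41)=44583, p(42)=53174, p(43)=63261, p(44)=75175, p(45)=89134, p(46)=105558, p(47)=124754, p(48)=147273, p(49)=173525, p(50)=204226, p(51)=239943, p(52)=281589, p(53)=329931, p(54)=386155, p(55)=451276, p(56)=526823, p(57)=614154, p(58)=715220, p(59)=831820, p(60)=966467, p(61)=1121505, p(62)=1300156, p(63)=1505499, p(64)=1741630, p(65)=2012558, p(66)=2323520, p(67)=2679689, p(68)=3087735, p(69)=3554345, p(70)=4087968, p(71)=4697205, p(72)=5392783, p(73)=6185689, p(74)=7089500, p(75)=8118264, p(76)=9289091, p(77)=10619863, p(78)=12132164, p(79)=13848650, p(80)=15796476, p(81)=18004327, p(82)=20506255, p(83)=23338469, p(84)=26543660, p(85)=30167357, p(86)=34262962, p(87)=38887673, p(88)=44108109, p(89)=49995925, p(90)=56634173, p(91)=64112359, p(92)=72533807, p(93)=82010177, p(94)=92669720, p(95)=104651419, p(96)=118114304, p(97)=133230930, p(98)=150198136, p(99)=169229875, p(100)=190569292, p(101)=214481126, p(102)=241265379, p(103)=271248950, p(104)=304801365, p(105)=342325709, p(106)=384276336, p(107)=431149389, p(108)=483502844, p(109)=541946240, p(110)=607163746, p(111)=679903203, p(112)=761002156, p(113)=851376628, p(114)=952050665, p(115)=1064144451, p(116)=1188908248, p(117)=1327710076, p(118)=1482074143, p(119)=1653668665, p(120)=1844349560, p(121)=2056148051, p(122)=2291320912, p(123)=2552338241.
Final step: p(124) = p(123) + p(122) - p(119) - p(117) + p(112) + p(109) - p(102) - p(98) + p(89) + p(84) - p(73) - p(67) + p(54) + p(47) - p(32) - p(24) + p(7)
= 2552338241 + 2291320912 - 1653668665 - 1327710076 + 761002156 + 541946240 - 241265379 - 150198136 + 49995925 + 26543660 - 6185689 - 2679689 + 386155 + 124754 - 8349 - 1575 + 15
= 2841940500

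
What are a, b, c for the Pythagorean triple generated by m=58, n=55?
(339, 6380, 6389)

Euclid's formula: a = m² - n², b = 2mn, c = m² + n²
m = 58, n = 55
a = 58² - 55² = 3364 - 3025 = 339
b = 2 × 58 × 55 = 6380
c = 58² + 55² = 3364 + 3025 = 6389
Verification: 339² + 6380² = 114921 + 40704400 = 40819321 = 6389² ✓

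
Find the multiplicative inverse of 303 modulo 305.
152

gcd(303, 305) = 1, so the inverse exists.
Extended Euclidean algorithm on (305, 303):
305 = 1 × 303 + 2  ⟹  2 = (1)·305 + (-1)·303
303 = 151 × 2 + 1  ⟹  1 = (-151)·305 + (152)·303
So (152)·303 ≡ 1 (mod 305), i.e. 303^(-1) ≡ 152 (mod 305).
Check: 303 × 152 = 46056 ≡ 1 (mod 305)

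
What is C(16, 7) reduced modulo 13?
0

Using Lucas' theorem:
Write n=16 and k=7 in base 13:
n in base 13: [1, 3]
k in base 13: [0, 7]
C(16,7) mod 13 = ∏ C(n_i, k_i) mod 13
Digit binomials (mod 13): C(1,0) = 1; C(3,7) = 0 (k_i > n_i)
Product: 1 × 0 = 0 ≡ 0 (mod 13)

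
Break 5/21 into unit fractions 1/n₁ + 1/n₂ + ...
1/5 + 1/27 + 1/945

Greedy algorithm:
5/21: ceiling(21/5) = 5, use 1/5
4/105: ceiling(105/4) = 27, use 1/27
1/945: ceiling(945/1) = 945, use 1/945
Result: 5/21 = 1/5 + 1/27 + 1/945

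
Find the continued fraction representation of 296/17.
[17; 2, 2, 3]

Euclidean algorithm steps:
296 = 17 × 17 + 7
17 = 2 × 7 + 3
7 = 2 × 3 + 1
3 = 3 × 1 + 0
Continued fraction: [17; 2, 2, 3]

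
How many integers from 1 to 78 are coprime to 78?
24

78 = 2 × 3 × 13
φ(n) = n × ∏(1 - 1/p) for each prime p dividing n
φ(78) = 78 × (1 - 1/2) × (1 - 1/3) × (1 - 1/13) = 24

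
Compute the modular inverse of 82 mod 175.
143

gcd(82, 175) = 1, so the inverse exists.
Extended Euclidean algorithm on (175, 82):
175 = 2 × 82 + 11  ⟹  11 = (1)·175 + (-2)·82
82 = 7 × 11 + 5  ⟹  5 = (-7)·175 + (15)·82
11 = 2 × 5 + 1  ⟹  1 = (15)·175 + (-32)·82
So (-32)·82 ≡ 1 (mod 175), i.e. 82^(-1) ≡ -32 ≡ 143 (mod 175).
Check: 82 × 143 = 11726 ≡ 1 (mod 175)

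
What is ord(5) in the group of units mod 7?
6

7 is prime, so ord(5) divides φ(7) = 6.
Divisors of 6: 1, 2, 3, 6.
Repeated squaring: 5^1 ≡ 5, 5^2 ≡ 4, 5^4 ≡ 2 (mod 7).
Test 5^d mod 7 for each divisor d in increasing order:
5^1 ≡ 5
5^2 ≡ 4
5^3 = 5^2·5^1 ≡ 6
5^6 = 5^4·5^2 ≡ 1  ← first divisor giving 1
The order is 6.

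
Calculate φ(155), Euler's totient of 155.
120

155 = 5 × 31
φ(n) = n × ∏(1 - 1/p) for each prime p dividing n
φ(155) = 155 × (1 - 1/5) × (1 - 1/31) = 120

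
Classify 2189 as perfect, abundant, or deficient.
deficient

Proper divisors of 2189: sum = 1 + 11 + 199 = 211
Since 211 < 2189, 2189 is deficient.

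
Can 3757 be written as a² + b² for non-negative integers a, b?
6² + 61² (a=6, b=61)

Factorization: 3757 = 13 × 17^2
By Fermat: n is sum of two squares iff every prime p ≡ 3 (mod 4) appears to even power.
All primes ≡ 3 (mod 4) appear to even power.
Search a = 0, 1, 2, … for 3757 - a² a perfect square: first hit at a = 6: 3757 - 36 = 3721 = 61².
3757 = 6² + 61² = 36 + 3721 ✓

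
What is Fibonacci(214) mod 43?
8

Matrix identity: Q^n = [[F_(n+1), F_n], [F_n, F_(n-1)]] with Q = [[1,1],[1,0]].
n = 214 = 11010110₂. Square-and-multiply, entries mod 43:
Q^1 = [[1,1],[1,0]]
Q^3 = (Q^1)²·Q = [[3,2],[2,1]]
Q^6 = (Q^3)² = [[13,8],[8,5]]
Q^13 = (Q^6)²·Q = [[33,18],[18,15]]
Q^26 = (Q^13)² = [[37,4],[4,33]]
Q^53 = (Q^26)²·Q = [[31,9],[9,22]]
Q^107 = (Q^53)²·Q = [[14,10],[10,4]]
Q^214 = (Q^107)² = [[38,8],[8,30]]
F_214 mod 43 = Q^214[0][1] = 8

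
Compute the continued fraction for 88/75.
[1; 5, 1, 3, 3]

Euclidean algorithm steps:
88 = 1 × 75 + 13
75 = 5 × 13 + 10
13 = 1 × 10 + 3
10 = 3 × 3 + 1
3 = 3 × 1 + 0
Continued fraction: [1; 5, 1, 3, 3]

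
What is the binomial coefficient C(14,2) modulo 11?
3

Using Lucas' theorem:
Write n=14 and k=2 in base 11:
n in base 11: [1, 3]
k in base 11: [0, 2]
C(14,2) mod 11 = ∏ C(n_i, k_i) mod 11
Digit binomials (mod 11): C(1,0) = 1; C(3,2) = 3
Product: 1 × 3 = 3 ≡ 3 (mod 11)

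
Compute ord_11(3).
5

11 is prime, so ord(3) divides φ(11) = 10.
Divisors of 10: 1, 2, 5, 10.
Repeated squaring: 3^1 ≡ 3, 3^2 ≡ 9, 3^4 ≡ 4, 3^8 ≡ 5 (mod 11).
Test 3^d mod 11 for each divisor d in increasing order:
3^1 ≡ 3
3^2 ≡ 9
3^5 = 3^4·3^1 ≡ 1  ← first divisor giving 1
The order is 5.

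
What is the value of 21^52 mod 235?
51

Repeated squaring. Binary of 52 = 110100.
21^1 ≡ 21 (mod 235); 21^2 ≡ 206 (mod 235); 21^4 ≡ 136 (mod 235); 21^8 ≡ 166 (mod 235); 21^16 ≡ 61 (mod 235); 21^32 ≡ 196 (mod 235)
21^52 = 21^4 × 21^16 × 21^32 ≡ 51 (mod 235)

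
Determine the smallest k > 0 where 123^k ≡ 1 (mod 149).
37

149 is prime, so ord(123) divides φ(149) = 148.
Divisors of 148: 1, 2, 4, 37, 74, 148.
Repeated squaring: 123^1 ≡ 123, 123^2 ≡ 80, 123^4 ≡ 142, 123^8 ≡ 49, 123^16 ≡ 17, 123^32 ≡ 140, 123^64 ≡ 81, 123^128 ≡ 5 (mod 149).
Test 123^d mod 149 for each divisor d in increasing order:
123^1 ≡ 123
123^2 ≡ 80
123^4 ≡ 142
123^37 = 123^32·123^4·123^1 ≡ 1  ← first divisor giving 1
The order is 37.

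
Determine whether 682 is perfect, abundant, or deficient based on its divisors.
deficient

Proper divisors of 682: sum = 1 + 2 + 11 + 22 + 31 + 62 + 341 = 470
Since 470 < 682, 682 is deficient.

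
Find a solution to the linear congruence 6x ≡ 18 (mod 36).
x ≡ 3 (mod 6)

gcd(6, 36) = 6, which divides 18, so solutions exist.
Divide through by 6: x ≡ 3 (mod 6).
The coefficient of x is now 1, so x ≡ 3 (mod 6).
Check: 6 × 3 = 18 ≡ 18 (mod 36).
x ≡ 3 (mod 6), giving 6 solutions mod 36.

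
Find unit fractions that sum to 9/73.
1/9 + 1/83 + 1/7791 + 1/70808504 + 1/10027688406627528

Greedy algorithm:
9/73: ceiling(73/9) = 9, use 1/9
8/657: ceiling(657/8) = 83, use 1/83
7/54531: ceiling(54531/7) = 7791, use 1/7791
2/141617007: ceiling(141617007/2) = 70808504, use 1/70808504
1/10027688406627528: ceiling(10027688406627528/1) = 10027688406627528, use 1/10027688406627528
Result: 9/73 = 1/9 + 1/83 + 1/7791 + 1/70808504 + 1/10027688406627528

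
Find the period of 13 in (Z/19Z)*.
18

19 is prime, so ord(13) divides φ(19) = 18.
Divisors of 18: 1, 2, 3, 6, 9, 18.
Repeated squaring: 13^1 ≡ 13, 13^2 ≡ 17, 13^4 ≡ 4, 13^8 ≡ 16, 13^16 ≡ 9 (mod 19).
Test 13^d mod 19 for each divisor d in increasing order:
13^1 ≡ 13
13^2 ≡ 17
13^3 = 13^2·13^1 ≡ 12
13^6 = 13^4·13^2 ≡ 11
13^9 = 13^8·13^1 ≡ 18
13^18 = 13^16·13^2 ≡ 1  ← first divisor giving 1
The order is 18.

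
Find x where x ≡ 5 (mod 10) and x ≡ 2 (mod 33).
35

Using Chinese Remainder Theorem:
M = 10 × 33 = 330
M1 = 33, M2 = 10
y1 = 33^(-1) mod 10 = 7
y2 = 10^(-1) mod 33 = 10
x = (5×33×7 + 2×10×10) mod 330 = 35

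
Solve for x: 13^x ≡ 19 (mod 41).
39

Baby-step giant-step with step n = ⌈√41⌉ = 7.
Baby steps 13^j mod 41 (j:value) for j=0..6: 0:1, 1:13, 2:5, 3:24, 4:25, 5:38, 6:2.
Giant-step multiplier: 13^(-7) ≡ 13^(40-7) = 13^33 ≡ 30 (mod 41).
Giant steps γ_i = 19·30^i mod 41: γ_0=19, γ_1=37, γ_2=3, γ_3=8, γ_4=35, γ_5=25 (in table at j=4).
x = i·n + j = 5·7 + 4 = 39.
Check: 13^39 ≡ 19 (mod 41).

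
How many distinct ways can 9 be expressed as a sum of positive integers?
30

p(n) counts ways to write n as a sum of positive integers (order ignored).
Examples: 9; 8 + 1; 7 + 2; 7 + 1 + 1; 6 + 3; ... (30 total)
p(9) = 30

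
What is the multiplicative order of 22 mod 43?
14

43 is prime, so ord(22) divides φ(43) = 42.
Divisors of 42: 1, 2, 3, 6, 7, 14, 21, 42.
Repeated squaring: 22^1 ≡ 22, 22^2 ≡ 11, 22^4 ≡ 35, 22^8 ≡ 21, 22^16 ≡ 11, 22^32 ≡ 35 (mod 43).
Test 22^d mod 43 for each divisor d in increasing order:
22^1 ≡ 22
22^2 ≡ 11
22^3 = 22^2·22^1 ≡ 27
22^6 = 22^4·22^2 ≡ 41
22^7 = 22^4·22^2·22^1 ≡ 42
22^14 = 22^8·22^4·22^2 ≡ 1  ← first divisor giving 1
The order is 14.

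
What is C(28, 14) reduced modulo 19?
0

Using Lucas' theorem:
Write n=28 and k=14 in base 19:
n in base 19: [1, 9]
k in base 19: [0, 14]
C(28,14) mod 19 = ∏ C(n_i, k_i) mod 19
Digit binomials (mod 19): C(1,0) = 1; C(9,14) = 0 (k_i > n_i)
Product: 1 × 0 = 0 ≡ 0 (mod 19)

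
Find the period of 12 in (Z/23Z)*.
11

23 is prime, so ord(12) divides φ(23) = 22.
Divisors of 22: 1, 2, 11, 22.
Repeated squaring: 12^1 ≡ 12, 12^2 ≡ 6, 12^4 ≡ 13, 12^8 ≡ 8, 12^16 ≡ 18 (mod 23).
Test 12^d mod 23 for each divisor d in increasing order:
12^1 ≡ 12
12^2 ≡ 6
12^11 = 12^8·12^2·12^1 ≡ 1  ← first divisor giving 1
The order is 11.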